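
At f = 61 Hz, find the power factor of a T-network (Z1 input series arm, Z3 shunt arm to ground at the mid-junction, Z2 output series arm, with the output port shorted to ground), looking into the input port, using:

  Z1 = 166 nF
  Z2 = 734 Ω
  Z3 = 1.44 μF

Step 1 — Angular frequency: ω = 2π·f = 2π·61 = 383.3 rad/s.
Step 2 — Component impedances:
  Z1: Z = 1/(jωC) = -j/(ω·C) = 0 - j1.572e+04 Ω
  Z2: Z = R = 734 Ω
  Z3: Z = 1/(jωC) = -j/(ω·C) = 0 - j1812 Ω
Step 3 — With the output port shorted to ground, the output series arm Z2 runs from the junction to ground; the shunt arm Z3 also runs from the junction to ground. They appear in parallel: Z3 || Z2 = 630.5 - j255.4 Ω.
Step 4 — Series with input arm Z1: Z_in = Z1 + (Z3 || Z2) = 630.5 - j1.597e+04 Ω = 1.599e+04∠-87.7° Ω.
Step 5 — Power factor: PF = cos(φ) = Re(Z)/|Z| = 630.52/15985 = 0.03944.
Step 6 — Type: Im(Z) = -1.597e+04 ⇒ leading (phase φ = -87.7°).

PF = 0.03944 (leading, φ = -87.7°)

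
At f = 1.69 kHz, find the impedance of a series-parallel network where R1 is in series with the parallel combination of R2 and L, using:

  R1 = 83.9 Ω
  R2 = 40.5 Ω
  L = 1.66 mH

Step 1 — Angular frequency: ω = 2π·f = 2π·1690 = 1.062e+04 rad/s.
Step 2 — Component impedances:
  R1: Z = R = 83.9 Ω
  R2: Z = R = 40.5 Ω
  L: Z = jωL = j·1.062e+04·0.00166 = 0 + j17.63 Ω
Step 3 — Parallel branch: R2 || L = 1/(1/R2 + 1/L) = 6.45 + j14.82 Ω.
Step 4 — Series with R1: Z_total = R1 + (R2 || L) = 90.35 + j14.82 Ω = 91.56∠9.3° Ω.

Z = 90.35 + j14.82 Ω = 91.56∠9.3° Ω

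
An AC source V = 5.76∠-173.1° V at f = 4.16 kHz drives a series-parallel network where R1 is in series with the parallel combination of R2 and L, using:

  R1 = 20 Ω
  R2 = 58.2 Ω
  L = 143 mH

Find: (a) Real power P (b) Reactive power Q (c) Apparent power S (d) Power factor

Step 1 — Angular frequency: ω = 2π·f = 2π·4160 = 2.614e+04 rad/s.
Step 2 — Component impedances:
  R1: Z = R = 20 Ω
  R2: Z = R = 58.2 Ω
  L: Z = jωL = j·2.614e+04·0.143 = 0 + j3738 Ω
Step 3 — Parallel branch: R2 || L = 1/(1/R2 + 1/L) = 58.19 + j0.906 Ω.
Step 4 — Series with R1: Z_total = R1 + (R2 || L) = 78.19 + j0.906 Ω = 78.19∠0.7° Ω.
Step 5 — Source phasor: V = 5.76∠-173.1° V = -5.718 - j0.692 V.
Step 6 — Current: I = V / Z = -0.07323 - j0.008002 A = 0.07367∠-173.8° A.
Step 7 — Complex power: S = V·I* = 0.4243 + j0.004917 VA.
Step 8 — Real power: P = Re(S) = 0.4243 W.
Step 9 — Reactive power: Q = Im(S) = 0.004917 VAR.
Step 10 — Apparent power: |S| = 0.4243 VA.
Step 11 — Power factor: PF = P/|S| = 0.9999 (lagging).

(a) P = 0.4243 W  (b) Q = 0.004917 VAR  (c) S = 0.4243 VA  (d) PF = 0.9999 (lagging)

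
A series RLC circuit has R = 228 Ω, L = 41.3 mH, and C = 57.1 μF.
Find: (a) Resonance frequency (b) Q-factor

Step 1 — Resonance condition Im(Z)=0 gives ω₀ = 1/√(LC).
Step 2 — ω₀ = 1/√(0.0413·5.71e-05) = 651.2 rad/s.
Step 3 — f₀ = ω₀/(2π) = 103.6 Hz.
Step 4 — Series Q: Q = ω₀L/R = 651.2·0.0413/228 = 0.118.

(a) f₀ = 103.6 Hz  (b) Q = 0.118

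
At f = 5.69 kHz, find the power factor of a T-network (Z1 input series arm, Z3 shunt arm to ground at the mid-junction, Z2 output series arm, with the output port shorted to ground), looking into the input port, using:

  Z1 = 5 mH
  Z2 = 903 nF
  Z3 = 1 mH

Step 1 — Angular frequency: ω = 2π·f = 2π·5690 = 3.575e+04 rad/s.
Step 2 — Component impedances:
  Z1: Z = jωL = j·3.575e+04·0.005 = 0 + j178.8 Ω
  Z2: Z = 1/(jωC) = -j/(ω·C) = 0 - j30.98 Ω
  Z3: Z = jωL = j·3.575e+04·0.001 = 0 + j35.75 Ω
Step 3 — With the output port shorted to ground, the output series arm Z2 runs from the junction to ground; the shunt arm Z3 also runs from the junction to ground. They appear in parallel: Z3 || Z2 = 0 - j231.9 Ω.
Step 4 — Series with input arm Z1: Z_in = Z1 + (Z3 || Z2) = 0 - j53.13 Ω = 53.13∠-90.0° Ω.
Step 5 — Power factor: PF = cos(φ) = Re(Z)/|Z| = 0/53.13 = 0.
Step 6 — Type: Im(Z) = -53.13 ⇒ leading (phase φ = -90.0°).

PF = 0 (leading, φ = -90.0°)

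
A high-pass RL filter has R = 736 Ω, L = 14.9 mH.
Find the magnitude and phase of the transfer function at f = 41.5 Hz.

Step 1 — Angular frequency: ω = 2π·41.5 = 260.8 rad/s.
Step 2 — Transfer function: H(jω) = jωL/(R + jωL).
Step 3 — Numerator jωL = j·3.885; denominator R + jωL = 736 + j3.885.
Step 4 — H = 2.787e-05 + j0.005279.
Step 5 — Magnitude: |H| = 0.005279 (-45.5 dB); phase: φ = 89.7°.

|H| = 0.005279 (-45.5 dB), φ = 89.7°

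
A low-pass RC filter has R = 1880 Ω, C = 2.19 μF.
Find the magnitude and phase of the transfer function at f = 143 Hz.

Step 1 — Angular frequency: ω = 2π·143 = 898.5 rad/s.
Step 2 — Transfer function: H(jω) = 1/(1 + jωRC).
Step 3 — Denominator: 1 + jωRC = 1 + j·898.5·1880·2.19e-06 = 1 + j3.699.
Step 4 — H = 0.0681 - j0.2519.
Step 5 — Magnitude: |H| = 0.261 (-11.7 dB); phase: φ = -74.9°.

|H| = 0.261 (-11.7 dB), φ = -74.9°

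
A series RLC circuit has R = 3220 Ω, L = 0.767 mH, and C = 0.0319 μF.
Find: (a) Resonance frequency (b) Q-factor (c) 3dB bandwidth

Step 1 — Resonance condition Im(Z)=0 gives ω₀ = 1/√(LC).
Step 2 — ω₀ = 1/√(0.000767·3.19e-08) = 2.022e+05 rad/s.
Step 3 — f₀ = ω₀/(2π) = 3.218e+04 Hz.
Step 4 — Series Q: Q = ω₀L/R = 2.022e+05·0.000767/3220 = 0.04816.
Step 5 — 3dB bandwidth: Δω = ω₀/Q = 4.198e+06 rad/s; BW = Δω/(2π) = 6.682e+05 Hz.

(a) f₀ = 3.218e+04 Hz  (b) Q = 0.04816  (c) BW = 6.682e+05 Hz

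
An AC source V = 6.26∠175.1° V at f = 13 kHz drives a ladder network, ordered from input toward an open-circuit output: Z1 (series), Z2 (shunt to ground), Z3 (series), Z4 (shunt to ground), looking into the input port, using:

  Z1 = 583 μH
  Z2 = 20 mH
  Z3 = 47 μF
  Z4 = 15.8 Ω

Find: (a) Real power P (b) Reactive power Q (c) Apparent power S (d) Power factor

Step 1 — Angular frequency: ω = 2π·f = 2π·1.3e+04 = 8.168e+04 rad/s.
Step 2 — Component impedances:
  Z1: Z = jωL = j·8.168e+04·0.000583 = 0 + j47.62 Ω
  Z2: Z = jωL = j·8.168e+04·0.02 = 0 + j1634 Ω
  Z3: Z = 1/(jωC) = -j/(ω·C) = 0 - j0.2605 Ω
  Z4: Z = R = 15.8 Ω
Step 3 — Ladder network (open output): work backward from the far end, alternating series and parallel combinations. Z_in = 15.8 + j47.51 Ω = 50.07∠71.6° Ω.
Step 4 — Source phasor: V = 6.26∠175.1° V = -6.237 + j0.5347 V.
Step 5 — Current: I = V / Z = -0.02918 + j0.1216 A = 0.125∠103.5° A.
Step 6 — Complex power: S = V·I* = 0.247 + j0.7426 VA.
Step 7 — Real power: P = Re(S) = 0.247 W.
Step 8 — Reactive power: Q = Im(S) = 0.7426 VAR.
Step 9 — Apparent power: |S| = 0.7826 VA.
Step 10 — Power factor: PF = P/|S| = 0.3156 (lagging).

(a) P = 0.247 W  (b) Q = 0.7426 VAR  (c) S = 0.7826 VA  (d) PF = 0.3156 (lagging)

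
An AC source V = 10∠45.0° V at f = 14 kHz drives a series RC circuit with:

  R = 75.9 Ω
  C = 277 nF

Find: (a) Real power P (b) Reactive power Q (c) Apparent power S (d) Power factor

Step 1 — Angular frequency: ω = 2π·f = 2π·1.4e+04 = 8.796e+04 rad/s.
Step 2 — Component impedances:
  R: Z = R = 75.9 Ω
  C: Z = 1/(jωC) = -j/(ω·C) = 0 - j41.04 Ω
Step 3 — Series combination: Z_total = R + C = 75.9 - j41.04 Ω = 86.29∠-28.4° Ω.
Step 4 — Source phasor: V = 10∠45.0° V = 7.071 + j7.071 V.
Step 5 — Current: I = V / Z = 0.03311 + j0.1111 A = 0.1159∠73.4° A.
Step 6 — Complex power: S = V·I* = 1.019 - j0.5512 VA.
Step 7 — Real power: P = Re(S) = 1.019 W.
Step 8 — Reactive power: Q = Im(S) = -0.5512 VAR.
Step 9 — Apparent power: |S| = 1.159 VA.
Step 10 — Power factor: PF = P/|S| = 0.8796 (leading).

(a) P = 1.019 W  (b) Q = -0.5512 VAR  (c) S = 1.159 VA  (d) PF = 0.8796 (leading)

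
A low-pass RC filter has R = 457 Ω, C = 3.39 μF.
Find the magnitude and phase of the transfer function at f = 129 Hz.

Step 1 — Angular frequency: ω = 2π·129 = 810.5 rad/s.
Step 2 — Transfer function: H(jω) = 1/(1 + jωRC).
Step 3 — Denominator: 1 + jωRC = 1 + j·810.5·457·3.39e-06 = 1 + j1.256.
Step 4 — H = 0.3881 - j0.4873.
Step 5 — Magnitude: |H| = 0.623 (-4.1 dB); phase: φ = -51.5°.

|H| = 0.623 (-4.1 dB), φ = -51.5°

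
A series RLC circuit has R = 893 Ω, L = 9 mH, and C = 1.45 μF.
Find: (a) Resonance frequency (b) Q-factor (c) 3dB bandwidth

Step 1 — Resonance: ω₀ = 1/√(LC) = 1/√(0.009·1.45e-06) = 8754 rad/s.
Step 2 — f₀ = ω₀/(2π) = 1393 Hz.
Step 3 — Series Q: Q = ω₀L/R = 8754·0.009/893 = 0.08822.
Step 4 — Bandwidth: Δω = ω₀/Q = 9.922e+04 rad/s; BW = Δω/(2π) = 1.579e+04 Hz.

(a) f₀ = 1393 Hz  (b) Q = 0.08822  (c) BW = 1.579e+04 Hz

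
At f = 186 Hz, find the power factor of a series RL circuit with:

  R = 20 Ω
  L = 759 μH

Step 1 — Angular frequency: ω = 2π·f = 2π·186 = 1169 rad/s.
Step 2 — Component impedances:
  R: Z = R = 20 Ω
  L: Z = jωL = j·1169·0.000759 = 0 + j0.887 Ω
Step 3 — Series combination: Z_total = R + L = 20 + j0.887 Ω = 20.02∠2.5° Ω.
Step 4 — Power factor: PF = cos(φ) = Re(Z)/|Z| = 20/20.02 = 0.999.
Step 5 — Type: Im(Z) = 0.887 ⇒ lagging (phase φ = 2.5°).

PF = 0.999 (lagging, φ = 2.5°)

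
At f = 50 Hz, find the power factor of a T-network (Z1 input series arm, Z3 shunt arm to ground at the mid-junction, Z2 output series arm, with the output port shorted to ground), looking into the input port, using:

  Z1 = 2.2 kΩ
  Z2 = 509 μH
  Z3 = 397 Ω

Step 1 — Angular frequency: ω = 2π·f = 2π·50 = 314.2 rad/s.
Step 2 — Component impedances:
  Z1: Z = R = 2200 Ω
  Z2: Z = jωL = j·314.2·0.000509 = 0 + j0.1599 Ω
  Z3: Z = R = 397 Ω
Step 3 — With the output port shorted to ground, the output series arm Z2 runs from the junction to ground; the shunt arm Z3 also runs from the junction to ground. They appear in parallel: Z3 || Z2 = 6.441e-05 + j0.1599 Ω.
Step 4 — Series with input arm Z1: Z_in = Z1 + (Z3 || Z2) = 2200 + j0.1599 Ω = 2200∠0.0° Ω.
Step 5 — Power factor: PF = cos(φ) = Re(Z)/|Z| = 2200/2200 = 1.
Step 6 — Type: Im(Z) = 0.1599 ⇒ lagging (phase φ = 0.0°).

PF = 1 (lagging, φ = 0.0°)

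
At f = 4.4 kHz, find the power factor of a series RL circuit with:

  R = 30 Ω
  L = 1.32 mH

Step 1 — Angular frequency: ω = 2π·f = 2π·4400 = 2.765e+04 rad/s.
Step 2 — Component impedances:
  R: Z = R = 30 Ω
  L: Z = jωL = j·2.765e+04·0.00132 = 0 + j36.49 Ω
Step 3 — Series combination: Z_total = R + L = 30 + j36.49 Ω = 47.24∠50.6° Ω.
Step 4 — Power factor: PF = cos(φ) = Re(Z)/|Z| = 30/47.241 = 0.635.
Step 5 — Type: Im(Z) = 36.49 ⇒ lagging (phase φ = 50.6°).

PF = 0.635 (lagging, φ = 50.6°)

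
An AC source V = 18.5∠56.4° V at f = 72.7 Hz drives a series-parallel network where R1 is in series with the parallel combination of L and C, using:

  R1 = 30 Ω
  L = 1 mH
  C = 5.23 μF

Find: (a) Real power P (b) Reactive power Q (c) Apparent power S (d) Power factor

Step 1 — Angular frequency: ω = 2π·f = 2π·72.7 = 456.8 rad/s.
Step 2 — Component impedances:
  R1: Z = R = 30 Ω
  L: Z = jωL = j·456.8·0.001 = 0 + j0.4568 Ω
  C: Z = 1/(jωC) = -j/(ω·C) = 0 - j418.6 Ω
Step 3 — Parallel branch: L || C = 1/(1/L + 1/C) = 0 + j0.4573 Ω.
Step 4 — Series with R1: Z_total = R1 + (L || C) = 30 + j0.4573 Ω = 30∠0.9° Ω.
Step 5 — Source phasor: V = 18.5∠56.4° V = 10.24 + j15.41 V.
Step 6 — Current: I = V / Z = 0.349 + j0.5083 A = 0.6166∠55.5° A.
Step 7 — Complex power: S = V·I* = 11.41 + j0.1739 VA.
Step 8 — Real power: P = Re(S) = 11.41 W.
Step 9 — Reactive power: Q = Im(S) = 0.1739 VAR.
Step 10 — Apparent power: |S| = 11.41 VA.
Step 11 — Power factor: PF = P/|S| = 0.9999 (lagging).

(a) P = 11.41 W  (b) Q = 0.1739 VAR  (c) S = 11.41 VA  (d) PF = 0.9999 (lagging)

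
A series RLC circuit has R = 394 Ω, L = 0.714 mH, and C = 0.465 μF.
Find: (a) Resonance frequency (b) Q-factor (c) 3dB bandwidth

Step 1 — Resonance condition Im(Z)=0 gives ω₀ = 1/√(LC).
Step 2 — ω₀ = 1/√(0.000714·4.65e-07) = 5.488e+04 rad/s.
Step 3 — f₀ = ω₀/(2π) = 8735 Hz.
Step 4 — Series Q: Q = ω₀L/R = 5.488e+04·0.000714/394 = 0.09945.
Step 5 — 3dB bandwidth: Δω = ω₀/Q = 5.518e+05 rad/s; BW = Δω/(2π) = 8.782e+04 Hz.

(a) f₀ = 8735 Hz  (b) Q = 0.09945  (c) BW = 8.782e+04 Hz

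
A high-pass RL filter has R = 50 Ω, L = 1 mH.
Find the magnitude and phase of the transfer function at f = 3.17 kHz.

Step 1 — Angular frequency: ω = 2π·3170 = 1.992e+04 rad/s.
Step 2 — Transfer function: H(jω) = jωL/(R + jωL).
Step 3 — Numerator jωL = j·19.92; denominator R + jωL = 50 + j19.92.
Step 4 — H = 0.137 + j0.3438.
Step 5 — Magnitude: |H| = 0.3701 (-8.6 dB); phase: φ = 68.3°.

|H| = 0.3701 (-8.6 dB), φ = 68.3°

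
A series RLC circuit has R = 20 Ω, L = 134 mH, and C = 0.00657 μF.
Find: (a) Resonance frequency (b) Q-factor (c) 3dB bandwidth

Step 1 — Resonance: ω₀ = 1/√(LC) = 1/√(0.134·6.57e-09) = 3.37e+04 rad/s.
Step 2 — f₀ = ω₀/(2π) = 5364 Hz.
Step 3 — Series Q: Q = ω₀L/R = 3.37e+04·0.134/20 = 225.8.
Step 4 — Bandwidth: Δω = ω₀/Q = 149.3 rad/s; BW = Δω/(2π) = 23.75 Hz.

(a) f₀ = 5364 Hz  (b) Q = 225.8  (c) BW = 23.75 Hz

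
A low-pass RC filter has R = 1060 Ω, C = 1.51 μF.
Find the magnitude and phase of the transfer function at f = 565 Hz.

Step 1 — Angular frequency: ω = 2π·565 = 3550 rad/s.
Step 2 — Transfer function: H(jω) = 1/(1 + jωRC).
Step 3 — Denominator: 1 + jωRC = 1 + j·3550·1060·1.51e-06 = 1 + j5.682.
Step 4 — H = 0.03004 - j0.1707.
Step 5 — Magnitude: |H| = 0.1733 (-15.2 dB); phase: φ = -80.0°.

|H| = 0.1733 (-15.2 dB), φ = -80.0°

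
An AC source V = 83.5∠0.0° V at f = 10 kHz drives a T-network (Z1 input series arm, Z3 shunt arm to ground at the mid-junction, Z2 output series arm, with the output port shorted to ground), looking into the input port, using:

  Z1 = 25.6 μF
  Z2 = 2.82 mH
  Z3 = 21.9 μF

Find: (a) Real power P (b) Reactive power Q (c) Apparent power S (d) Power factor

Step 1 — Angular frequency: ω = 2π·f = 2π·1e+04 = 6.283e+04 rad/s.
Step 2 — Component impedances:
  Z1: Z = 1/(jωC) = -j/(ω·C) = 0 - j0.6217 Ω
  Z2: Z = jωL = j·6.283e+04·0.00282 = 0 + j177.2 Ω
  Z3: Z = 1/(jωC) = -j/(ω·C) = 0 - j0.7267 Ω
Step 3 — With the output port shorted to ground, the output series arm Z2 runs from the junction to ground; the shunt arm Z3 also runs from the junction to ground. They appear in parallel: Z3 || Z2 = 0 - j0.7297 Ω.
Step 4 — Series with input arm Z1: Z_in = Z1 + (Z3 || Z2) = 0 - j1.351 Ω = 1.351∠-90.0° Ω.
Step 5 — Source phasor: V = 83.5∠0.0° V = 83.5 V.
Step 6 — Current: I = V / Z = 0 + j61.79 A = 61.79∠90.0° A.
Step 7 — Complex power: S = V·I* = 0 - j5159 VA.
Step 8 — Real power: P = Re(S) = 0 W.
Step 9 — Reactive power: Q = Im(S) = -5159 VAR.
Step 10 — Apparent power: |S| = 5159 VA.
Step 11 — Power factor: PF = P/|S| = 0 (leading).

(a) P = 0 W  (b) Q = -5159 VAR  (c) S = 5159 VA  (d) PF = 0 (leading)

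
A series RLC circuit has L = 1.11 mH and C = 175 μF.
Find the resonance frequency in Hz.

Step 1 — Resonance condition Im(Z)=0 gives ω₀ = 1/√(LC).
Step 2 — ω₀ = 1/√(0.00111·0.000175) = 2269 rad/s.
Step 3 — f₀ = ω₀/(2π) = 361.1 Hz.

f₀ = 361.1 Hz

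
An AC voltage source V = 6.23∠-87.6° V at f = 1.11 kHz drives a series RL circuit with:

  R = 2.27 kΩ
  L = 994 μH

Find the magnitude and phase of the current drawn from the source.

Step 1 — Angular frequency: ω = 2π·f = 2π·1110 = 6974 rad/s.
Step 2 — Component impedances:
  R: Z = R = 2270 Ω
  L: Z = jωL = j·6974·0.000994 = 0 + j6.932 Ω
Step 3 — Series combination: Z_total = R + L = 2270 + j6.932 Ω = 2270∠0.2° Ω.
Step 4 — Source phasor: V = 6.23∠-87.6° V = 0.2609 - j6.225 V.
Step 5 — Ohm's law: I = V / Z_total = (0.2609 - j6.225) / (2270 + j6.932) = 0.0001066 - j0.002742 A.
Step 6 — Convert to polar: |I| = 0.002744 A, ∠I = -87.8°.

I = 0.002744∠-87.8° A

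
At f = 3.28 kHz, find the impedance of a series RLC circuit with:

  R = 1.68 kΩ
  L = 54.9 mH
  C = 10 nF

Step 1 — Angular frequency: ω = 2π·f = 2π·3280 = 2.061e+04 rad/s.
Step 2 — Component impedances:
  R: Z = R = 1680 Ω
  L: Z = jωL = j·2.061e+04·0.0549 = 0 + j1131 Ω
  C: Z = 1/(jωC) = -j/(ω·C) = 0 - j4852 Ω
Step 3 — Series combination: Z_total = R + L + C = 1680 - j3721 Ω = 4083∠-65.7° Ω.

Z = 1680 - j3721 Ω = 4083∠-65.7° Ω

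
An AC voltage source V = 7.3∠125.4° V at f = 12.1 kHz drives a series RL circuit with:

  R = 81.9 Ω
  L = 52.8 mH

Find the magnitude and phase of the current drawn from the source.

Step 1 — Angular frequency: ω = 2π·f = 2π·1.21e+04 = 7.603e+04 rad/s.
Step 2 — Component impedances:
  R: Z = R = 81.9 Ω
  L: Z = jωL = j·7.603e+04·0.0528 = 0 + j4014 Ω
Step 3 — Series combination: Z_total = R + L = 81.9 + j4014 Ω = 4015∠88.8° Ω.
Step 4 — Source phasor: V = 7.3∠125.4° V = -4.229 + j5.95 V.
Step 5 — Ohm's law: I = V / Z_total = (-4.229 + j5.95) / (81.9 + j4014) = 0.00146 + j0.001083 A.
Step 6 — Convert to polar: |I| = 0.001818 A, ∠I = 36.6°.

I = 0.001818∠36.6° A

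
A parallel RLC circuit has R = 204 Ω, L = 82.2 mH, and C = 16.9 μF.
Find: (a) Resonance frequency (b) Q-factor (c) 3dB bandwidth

Step 1 — Resonance: ω₀ = 1/√(LC) = 1/√(0.0822·1.69e-05) = 848.4 rad/s.
Step 2 — f₀ = ω₀/(2π) = 135 Hz.
Step 3 — Parallel Q: Q = R/(ω₀L) = 204/(848.4·0.0822) = 2.925.
Step 4 — Bandwidth: Δω = ω₀/Q = 290.1 rad/s; BW = Δω/(2π) = 46.16 Hz.

(a) f₀ = 135 Hz  (b) Q = 2.925  (c) BW = 46.16 Hz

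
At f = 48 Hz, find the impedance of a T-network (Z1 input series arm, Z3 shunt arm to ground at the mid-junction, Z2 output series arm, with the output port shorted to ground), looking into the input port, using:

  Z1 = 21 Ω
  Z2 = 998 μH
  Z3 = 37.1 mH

Step 1 — Angular frequency: ω = 2π·f = 2π·48 = 301.6 rad/s.
Step 2 — Component impedances:
  Z1: Z = R = 21 Ω
  Z2: Z = jωL = j·301.6·0.000998 = 0 + j0.301 Ω
  Z3: Z = jωL = j·301.6·0.0371 = 0 + j11.19 Ω
Step 3 — With the output port shorted to ground, the output series arm Z2 runs from the junction to ground; the shunt arm Z3 also runs from the junction to ground. They appear in parallel: Z3 || Z2 = 0 + j0.2931 Ω.
Step 4 — Series with input arm Z1: Z_in = Z1 + (Z3 || Z2) = 21 + j0.2931 Ω = 21∠0.8° Ω.

Z = 21 + j0.2931 Ω = 21∠0.8° Ω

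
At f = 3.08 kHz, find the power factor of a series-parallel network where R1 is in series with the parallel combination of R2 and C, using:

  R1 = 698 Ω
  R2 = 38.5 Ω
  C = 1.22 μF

Step 1 — Angular frequency: ω = 2π·f = 2π·3080 = 1.935e+04 rad/s.
Step 2 — Component impedances:
  R1: Z = R = 698 Ω
  R2: Z = R = 38.5 Ω
  C: Z = 1/(jωC) = -j/(ω·C) = 0 - j42.36 Ω
Step 3 — Parallel branch: R2 || C = 1/(1/R2 + 1/C) = 21.08 - j19.16 Ω.
Step 4 — Series with R1: Z_total = R1 + (R2 || C) = 719.1 - j19.16 Ω = 719.3∠-1.5° Ω.
Step 5 — Power factor: PF = cos(φ) = Re(Z)/|Z| = 719.08/719.34 = 0.9996.
Step 6 — Type: Im(Z) = -19.16 ⇒ leading (phase φ = -1.5°).

PF = 0.9996 (leading, φ = -1.5°)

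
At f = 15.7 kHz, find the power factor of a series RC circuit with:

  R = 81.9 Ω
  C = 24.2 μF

Step 1 — Angular frequency: ω = 2π·f = 2π·1.57e+04 = 9.865e+04 rad/s.
Step 2 — Component impedances:
  R: Z = R = 81.9 Ω
  C: Z = 1/(jωC) = -j/(ω·C) = 0 - j0.4189 Ω
Step 3 — Series combination: Z_total = R + C = 81.9 - j0.4189 Ω = 81.9∠-0.3° Ω.
Step 4 — Power factor: PF = cos(φ) = Re(Z)/|Z| = 81.9/81.9 = 1.
Step 5 — Type: Im(Z) = -0.4189 ⇒ leading (phase φ = -0.3°).

PF = 1 (leading, φ = -0.3°)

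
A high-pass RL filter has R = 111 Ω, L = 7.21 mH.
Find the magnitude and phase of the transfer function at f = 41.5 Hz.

Step 1 — Angular frequency: ω = 2π·41.5 = 260.8 rad/s.
Step 2 — Transfer function: H(jω) = jωL/(R + jωL).
Step 3 — Numerator jωL = j·1.88; denominator R + jωL = 111 + j1.88.
Step 4 — H = 0.0002868 + j0.01693.
Step 5 — Magnitude: |H| = 0.01693 (-35.4 dB); phase: φ = 89.0°.

|H| = 0.01693 (-35.4 dB), φ = 89.0°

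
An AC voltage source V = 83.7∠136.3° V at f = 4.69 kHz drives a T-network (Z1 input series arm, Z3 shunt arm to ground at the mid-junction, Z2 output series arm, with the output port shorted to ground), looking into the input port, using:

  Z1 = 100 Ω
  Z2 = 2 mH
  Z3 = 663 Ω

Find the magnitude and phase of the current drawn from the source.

Step 1 — Angular frequency: ω = 2π·f = 2π·4690 = 2.947e+04 rad/s.
Step 2 — Component impedances:
  Z1: Z = R = 100 Ω
  Z2: Z = jωL = j·2.947e+04·0.002 = 0 + j58.94 Ω
  Z3: Z = R = 663 Ω
Step 3 — With the output port shorted to ground, the output series arm Z2 runs from the junction to ground; the shunt arm Z3 also runs from the junction to ground. They appear in parallel: Z3 || Z2 = 5.198 + j58.47 Ω.
Step 4 — Series with input arm Z1: Z_in = Z1 + (Z3 || Z2) = 105.2 + j58.47 Ω = 120.4∠29.1° Ω.
Step 5 — Source phasor: V = 83.7∠136.3° V = -60.51 + j57.83 V.
Step 6 — Ohm's law: I = V / Z_total = (-60.51 + j57.83) / (105.2 + j58.47) = -0.206 + j0.6642 A.
Step 7 — Convert to polar: |I| = 0.6954 A, ∠I = 107.2°.

I = 0.6954∠107.2° A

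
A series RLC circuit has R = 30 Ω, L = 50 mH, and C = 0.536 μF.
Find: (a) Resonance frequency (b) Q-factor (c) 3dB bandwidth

Step 1 — Resonance condition Im(Z)=0 gives ω₀ = 1/√(LC).
Step 2 — ω₀ = 1/√(0.05·5.36e-07) = 6108 rad/s.
Step 3 — f₀ = ω₀/(2π) = 972.2 Hz.
Step 4 — Series Q: Q = ω₀L/R = 6108·0.05/30 = 10.18.
Step 5 — 3dB bandwidth: Δω = ω₀/Q = 600 rad/s; BW = Δω/(2π) = 95.49 Hz.

(a) f₀ = 972.2 Hz  (b) Q = 10.18  (c) BW = 95.49 Hz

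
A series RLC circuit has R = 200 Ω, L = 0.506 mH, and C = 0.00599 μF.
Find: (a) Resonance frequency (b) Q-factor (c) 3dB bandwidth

Step 1 — Resonance condition Im(Z)=0 gives ω₀ = 1/√(LC).
Step 2 — ω₀ = 1/√(0.000506·5.99e-09) = 5.744e+05 rad/s.
Step 3 — f₀ = ω₀/(2π) = 9.142e+04 Hz.
Step 4 — Series Q: Q = ω₀L/R = 5.744e+05·0.000506/200 = 1.453.
Step 5 — 3dB bandwidth: Δω = ω₀/Q = 3.953e+05 rad/s; BW = Δω/(2π) = 6.291e+04 Hz.

(a) f₀ = 9.142e+04 Hz  (b) Q = 1.453  (c) BW = 6.291e+04 Hz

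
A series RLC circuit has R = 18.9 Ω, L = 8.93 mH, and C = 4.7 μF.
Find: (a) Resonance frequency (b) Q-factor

Step 1 — Resonance condition Im(Z)=0 gives ω₀ = 1/√(LC).
Step 2 — ω₀ = 1/√(0.00893·4.7e-06) = 4881 rad/s.
Step 3 — f₀ = ω₀/(2π) = 776.9 Hz.
Step 4 — Series Q: Q = ω₀L/R = 4881·0.00893/18.9 = 2.306.

(a) f₀ = 776.9 Hz  (b) Q = 2.306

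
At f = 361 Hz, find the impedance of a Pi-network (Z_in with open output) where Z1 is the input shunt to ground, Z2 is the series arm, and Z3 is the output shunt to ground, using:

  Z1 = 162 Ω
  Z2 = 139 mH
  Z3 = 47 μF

Step 1 — Angular frequency: ω = 2π·f = 2π·361 = 2268 rad/s.
Step 2 — Component impedances:
  Z1: Z = R = 162 Ω
  Z2: Z = jωL = j·2268·0.139 = 0 + j315.3 Ω
  Z3: Z = 1/(jωC) = -j/(ω·C) = 0 - j9.38 Ω
Step 3 — With open output, the series arm Z2 and the output shunt Z3 appear in series to ground: Z2 + Z3 = 0 + j305.9 Ω.
Step 4 — Parallel with input shunt Z1: Z_in = Z1 || (Z2 + Z3) = 126.5 + j67 Ω = 143.2∠27.9° Ω.

Z = 126.5 + j67 Ω = 143.2∠27.9° Ω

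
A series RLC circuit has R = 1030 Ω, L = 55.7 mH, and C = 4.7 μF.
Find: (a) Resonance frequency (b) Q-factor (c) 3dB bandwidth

Step 1 — Resonance: ω₀ = 1/√(LC) = 1/√(0.0557·4.7e-06) = 1954 rad/s.
Step 2 — f₀ = ω₀/(2π) = 311.1 Hz.
Step 3 — Series Q: Q = ω₀L/R = 1954·0.0557/1030 = 0.1057.
Step 4 — Bandwidth: Δω = ω₀/Q = 1.849e+04 rad/s; BW = Δω/(2π) = 2943 Hz.

(a) f₀ = 311.1 Hz  (b) Q = 0.1057  (c) BW = 2943 Hz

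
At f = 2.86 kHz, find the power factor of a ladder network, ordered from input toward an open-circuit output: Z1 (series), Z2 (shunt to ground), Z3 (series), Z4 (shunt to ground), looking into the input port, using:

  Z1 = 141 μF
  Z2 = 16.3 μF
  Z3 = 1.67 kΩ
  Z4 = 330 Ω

Step 1 — Angular frequency: ω = 2π·f = 2π·2860 = 1.797e+04 rad/s.
Step 2 — Component impedances:
  Z1: Z = 1/(jωC) = -j/(ω·C) = 0 - j0.3947 Ω
  Z2: Z = 1/(jωC) = -j/(ω·C) = 0 - j3.414 Ω
  Z3: Z = R = 1670 Ω
  Z4: Z = R = 330 Ω
Step 3 — Ladder network (open output): work backward from the far end, alternating series and parallel combinations. Z_in = 0.005828 - j3.809 Ω = 3.809∠-89.9° Ω.
Step 4 — Power factor: PF = cos(φ) = Re(Z)/|Z| = 0.005828/3.809 = 0.00153.
Step 5 — Type: Im(Z) = -3.809 ⇒ leading (phase φ = -89.9°).

PF = 0.00153 (leading, φ = -89.9°)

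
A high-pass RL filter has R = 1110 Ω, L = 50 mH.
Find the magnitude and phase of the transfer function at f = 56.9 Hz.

Step 1 — Angular frequency: ω = 2π·56.9 = 357.5 rad/s.
Step 2 — Transfer function: H(jω) = jωL/(R + jωL).
Step 3 — Numerator jωL = j·17.88; denominator R + jωL = 1110 + j17.88.
Step 4 — H = 0.0002593 + j0.0161.
Step 5 — Magnitude: |H| = 0.0161 (-35.9 dB); phase: φ = 89.1°.

|H| = 0.0161 (-35.9 dB), φ = 89.1°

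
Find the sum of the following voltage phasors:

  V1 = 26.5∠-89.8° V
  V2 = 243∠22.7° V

Step 1 — Convert each phasor to rectangular form:
  V1 = 26.5·(cos(-89.8°) + j·sin(-89.8°)) = 0.0925 - j26.5 V
  V2 = 243·(cos(22.7°) + j·sin(22.7°)) = 224.2 + j93.78 V
Step 2 — Sum components: V_total = 224.3 + j67.28 V.
Step 3 — Convert to polar: |V_total| = 234.1 V, ∠V_total = 16.7°.

V_total = 234.1∠16.7° V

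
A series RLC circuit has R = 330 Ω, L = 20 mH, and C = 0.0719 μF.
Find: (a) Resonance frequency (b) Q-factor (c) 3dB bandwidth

Step 1 — Resonance: ω₀ = 1/√(LC) = 1/√(0.02·7.19e-08) = 2.637e+04 rad/s.
Step 2 — f₀ = ω₀/(2π) = 4197 Hz.
Step 3 — Series Q: Q = ω₀L/R = 2.637e+04·0.02/330 = 1.598.
Step 4 — Bandwidth: Δω = ω₀/Q = 1.65e+04 rad/s; BW = Δω/(2π) = 2626 Hz.

(a) f₀ = 4197 Hz  (b) Q = 1.598  (c) BW = 2626 Hz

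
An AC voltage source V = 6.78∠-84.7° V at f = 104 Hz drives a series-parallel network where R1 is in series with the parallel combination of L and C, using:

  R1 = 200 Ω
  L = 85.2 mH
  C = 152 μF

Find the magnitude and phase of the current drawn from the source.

Step 1 — Angular frequency: ω = 2π·f = 2π·104 = 653.5 rad/s.
Step 2 — Component impedances:
  R1: Z = R = 200 Ω
  L: Z = jωL = j·653.5·0.0852 = 0 + j55.67 Ω
  C: Z = 1/(jωC) = -j/(ω·C) = 0 - j10.07 Ω
Step 3 — Parallel branch: L || C = 1/(1/L + 1/C) = 0 - j12.29 Ω.
Step 4 — Series with R1: Z_total = R1 + (L || C) = 200 - j12.29 Ω = 200.4∠-3.5° Ω.
Step 5 — Source phasor: V = 6.78∠-84.7° V = 0.6263 - j6.751 V.
Step 6 — Ohm's law: I = V / Z_total = (0.6263 - j6.751) / (200 - j12.29) = 0.005186 - j0.03344 A.
Step 7 — Convert to polar: |I| = 0.03384 A, ∠I = -81.2°.

I = 0.03384∠-81.2° A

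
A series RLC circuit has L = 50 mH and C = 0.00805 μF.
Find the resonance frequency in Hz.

Step 1 — Resonance condition Im(Z)=0 gives ω₀ = 1/√(LC).
Step 2 — ω₀ = 1/√(0.05·8.05e-09) = 4.984e+04 rad/s.
Step 3 — f₀ = ω₀/(2π) = 7933 Hz.

f₀ = 7933 Hz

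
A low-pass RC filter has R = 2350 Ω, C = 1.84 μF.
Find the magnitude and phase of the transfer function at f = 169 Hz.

Step 1 — Angular frequency: ω = 2π·169 = 1062 rad/s.
Step 2 — Transfer function: H(jω) = 1/(1 + jωRC).
Step 3 — Denominator: 1 + jωRC = 1 + j·1062·2350·1.84e-06 = 1 + j4.591.
Step 4 — H = 0.04529 - j0.2079.
Step 5 — Magnitude: |H| = 0.2128 (-13.4 dB); phase: φ = -77.7°.

|H| = 0.2128 (-13.4 dB), φ = -77.7°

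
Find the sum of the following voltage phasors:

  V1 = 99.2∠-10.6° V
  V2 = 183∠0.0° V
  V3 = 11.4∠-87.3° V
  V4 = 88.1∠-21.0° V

Step 1 — Convert each phasor to rectangular form:
  V1 = 99.2·(cos(-10.6°) + j·sin(-10.6°)) = 97.51 - j18.25 V
  V2 = 183·(cos(0.0°) + j·sin(0.0°)) = 183 V
  V3 = 11.4·(cos(-87.3°) + j·sin(-87.3°)) = 0.537 - j11.39 V
  V4 = 88.1·(cos(-21.0°) + j·sin(-21.0°)) = 82.25 - j31.57 V
Step 2 — Sum components: V_total = 363.3 - j61.21 V.
Step 3 — Convert to polar: |V_total| = 368.4 V, ∠V_total = -9.6°.

V_total = 368.4∠-9.6° V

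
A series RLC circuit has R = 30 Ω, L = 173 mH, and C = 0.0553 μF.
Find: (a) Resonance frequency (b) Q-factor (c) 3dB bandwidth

Step 1 — Resonance: ω₀ = 1/√(LC) = 1/√(0.173·5.53e-08) = 1.022e+04 rad/s.
Step 2 — f₀ = ω₀/(2π) = 1627 Hz.
Step 3 — Series Q: Q = ω₀L/R = 1.022e+04·0.173/30 = 58.96.
Step 4 — Bandwidth: Δω = ω₀/Q = 173.4 rad/s; BW = Δω/(2π) = 27.6 Hz.

(a) f₀ = 1627 Hz  (b) Q = 58.96  (c) BW = 27.6 Hz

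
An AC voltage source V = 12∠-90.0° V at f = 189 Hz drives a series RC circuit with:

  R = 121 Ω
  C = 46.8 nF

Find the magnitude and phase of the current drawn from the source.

Step 1 — Angular frequency: ω = 2π·f = 2π·189 = 1188 rad/s.
Step 2 — Component impedances:
  R: Z = R = 121 Ω
  C: Z = 1/(jωC) = -j/(ω·C) = 0 - j1.799e+04 Ω
Step 3 — Series combination: Z_total = R + C = 121 - j1.799e+04 Ω = 1.799e+04∠-89.6° Ω.
Step 4 — Source phasor: V = 12∠-90.0° V = 0 - j12 V.
Step 5 — Ohm's law: I = V / Z_total = (0 - j12) / (121 - j1.799e+04) = 0.0006669 - j4.485e-06 A.
Step 6 — Convert to polar: |I| = 0.0006669 A, ∠I = -0.4°.

I = 0.0006669∠-0.4° A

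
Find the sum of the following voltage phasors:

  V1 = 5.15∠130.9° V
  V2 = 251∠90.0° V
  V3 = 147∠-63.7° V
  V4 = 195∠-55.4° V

Step 1 — Convert each phasor to rectangular form:
  V1 = 5.15·(cos(130.9°) + j·sin(130.9°)) = -3.372 + j3.893 V
  V2 = 251·(cos(90.0°) + j·sin(90.0°)) = 0 + j251 V
  V3 = 147·(cos(-63.7°) + j·sin(-63.7°)) = 65.13 - j131.8 V
  V4 = 195·(cos(-55.4°) + j·sin(-55.4°)) = 110.7 - j160.5 V
Step 2 — Sum components: V_total = 172.5 - j37.4 V.
Step 3 — Convert to polar: |V_total| = 176.5 V, ∠V_total = -12.2°.

V_total = 176.5∠-12.2° V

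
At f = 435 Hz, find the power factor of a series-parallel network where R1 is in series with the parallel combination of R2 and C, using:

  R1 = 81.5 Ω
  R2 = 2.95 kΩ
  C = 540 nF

Step 1 — Angular frequency: ω = 2π·f = 2π·435 = 2733 rad/s.
Step 2 — Component impedances:
  R1: Z = R = 81.5 Ω
  R2: Z = R = 2950 Ω
  C: Z = 1/(jωC) = -j/(ω·C) = 0 - j677.5 Ω
Step 3 — Parallel branch: R2 || C = 1/(1/R2 + 1/C) = 147.8 - j643.6 Ω.
Step 4 — Series with R1: Z_total = R1 + (R2 || C) = 229.3 - j643.6 Ω = 683.2∠-70.4° Ω.
Step 5 — Power factor: PF = cos(φ) = Re(Z)/|Z| = 229.3/683.2 = 0.3356.
Step 6 — Type: Im(Z) = -643.6 ⇒ leading (phase φ = -70.4°).

PF = 0.3356 (leading, φ = -70.4°)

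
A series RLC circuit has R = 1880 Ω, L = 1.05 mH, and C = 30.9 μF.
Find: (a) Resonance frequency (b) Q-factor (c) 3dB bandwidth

Step 1 — Resonance: ω₀ = 1/√(LC) = 1/√(0.00105·3.09e-05) = 5552 rad/s.
Step 2 — f₀ = ω₀/(2π) = 883.6 Hz.
Step 3 — Series Q: Q = ω₀L/R = 5552·0.00105/1880 = 0.003101.
Step 4 — Bandwidth: Δω = ω₀/Q = 1.79e+06 rad/s; BW = Δω/(2π) = 2.85e+05 Hz.

(a) f₀ = 883.6 Hz  (b) Q = 0.003101  (c) BW = 2.85e+05 Hz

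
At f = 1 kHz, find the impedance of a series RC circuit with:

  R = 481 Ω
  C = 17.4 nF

Step 1 — Angular frequency: ω = 2π·f = 2π·1000 = 6283 rad/s.
Step 2 — Component impedances:
  R: Z = R = 481 Ω
  C: Z = 1/(jωC) = -j/(ω·C) = 0 - j9147 Ω
Step 3 — Series combination: Z_total = R + C = 481 - j9147 Ω = 9159∠-87.0° Ω.

Z = 481 - j9147 Ω = 9159∠-87.0° Ω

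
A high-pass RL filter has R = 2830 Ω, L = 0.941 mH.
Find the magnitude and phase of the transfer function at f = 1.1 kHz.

Step 1 — Angular frequency: ω = 2π·1100 = 6912 rad/s.
Step 2 — Transfer function: H(jω) = jωL/(R + jωL).
Step 3 — Numerator jωL = j·6.504; denominator R + jωL = 2830 + j6.504.
Step 4 — H = 5.281e-06 + j0.002298.
Step 5 — Magnitude: |H| = 0.002298 (-52.8 dB); phase: φ = 89.9°.

|H| = 0.002298 (-52.8 dB), φ = 89.9°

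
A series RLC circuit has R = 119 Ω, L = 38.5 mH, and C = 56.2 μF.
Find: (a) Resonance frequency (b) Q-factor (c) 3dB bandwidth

Step 1 — Resonance: ω₀ = 1/√(LC) = 1/√(0.0385·5.62e-05) = 679.8 rad/s.
Step 2 — f₀ = ω₀/(2π) = 108.2 Hz.
Step 3 — Series Q: Q = ω₀L/R = 679.8·0.0385/119 = 0.2199.
Step 4 — Bandwidth: Δω = ω₀/Q = 3091 rad/s; BW = Δω/(2π) = 491.9 Hz.

(a) f₀ = 108.2 Hz  (b) Q = 0.2199  (c) BW = 491.9 Hz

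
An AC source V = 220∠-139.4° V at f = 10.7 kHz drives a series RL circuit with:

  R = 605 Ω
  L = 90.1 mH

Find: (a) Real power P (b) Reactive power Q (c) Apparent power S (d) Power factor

Step 1 — Angular frequency: ω = 2π·f = 2π·1.07e+04 = 6.723e+04 rad/s.
Step 2 — Component impedances:
  R: Z = R = 605 Ω
  L: Z = jωL = j·6.723e+04·0.0901 = 0 + j6057 Ω
Step 3 — Series combination: Z_total = R + L = 605 + j6057 Ω = 6088∠84.3° Ω.
Step 4 — Source phasor: V = 220∠-139.4° V = -167 - j143.2 V.
Step 5 — Current: I = V / Z = -0.02613 + j0.02497 A = 0.03614∠136.3° A.
Step 6 — Complex power: S = V·I* = 0.7902 + j7.911 VA.
Step 7 — Real power: P = Re(S) = 0.7902 W.
Step 8 — Reactive power: Q = Im(S) = 7.911 VAR.
Step 9 — Apparent power: |S| = 7.951 VA.
Step 10 — Power factor: PF = P/|S| = 0.09938 (lagging).

(a) P = 0.7902 W  (b) Q = 7.911 VAR  (c) S = 7.951 VA  (d) PF = 0.09938 (lagging)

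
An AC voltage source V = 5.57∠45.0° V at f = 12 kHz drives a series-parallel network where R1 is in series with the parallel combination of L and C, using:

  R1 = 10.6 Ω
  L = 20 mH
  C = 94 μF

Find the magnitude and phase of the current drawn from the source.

Step 1 — Angular frequency: ω = 2π·f = 2π·1.2e+04 = 7.54e+04 rad/s.
Step 2 — Component impedances:
  R1: Z = R = 10.6 Ω
  L: Z = jωL = j·7.54e+04·0.02 = 0 + j1508 Ω
  C: Z = 1/(jωC) = -j/(ω·C) = 0 - j0.1411 Ω
Step 3 — Parallel branch: L || C = 1/(1/L + 1/C) = 0 - j0.1411 Ω.
Step 4 — Series with R1: Z_total = R1 + (L || C) = 10.6 - j0.1411 Ω = 10.6∠-0.8° Ω.
Step 5 — Source phasor: V = 5.57∠45.0° V = 3.939 + j3.939 V.
Step 6 — Ohm's law: I = V / Z_total = (3.939 + j3.939) / (10.6 - j0.1411) = 0.3666 + j0.3764 A.
Step 7 — Convert to polar: |I| = 0.5254 A, ∠I = 45.8°.

I = 0.5254∠45.8° A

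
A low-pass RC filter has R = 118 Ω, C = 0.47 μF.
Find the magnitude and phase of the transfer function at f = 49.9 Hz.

Step 1 — Angular frequency: ω = 2π·49.9 = 313.5 rad/s.
Step 2 — Transfer function: H(jω) = 1/(1 + jωRC).
Step 3 — Denominator: 1 + jωRC = 1 + j·313.5·118·4.7e-07 = 1 + j0.01739.
Step 4 — H = 0.9997 - j0.01738.
Step 5 — Magnitude: |H| = 0.9998 (-0.0 dB); phase: φ = -1.0°.

|H| = 0.9998 (-0.0 dB), φ = -1.0°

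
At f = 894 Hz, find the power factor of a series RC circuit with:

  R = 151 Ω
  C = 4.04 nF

Step 1 — Angular frequency: ω = 2π·f = 2π·894 = 5617 rad/s.
Step 2 — Component impedances:
  R: Z = R = 151 Ω
  C: Z = 1/(jωC) = -j/(ω·C) = 0 - j4.407e+04 Ω
Step 3 — Series combination: Z_total = R + C = 151 - j4.407e+04 Ω = 4.407e+04∠-89.8° Ω.
Step 4 — Power factor: PF = cos(φ) = Re(Z)/|Z| = 151/44066 = 0.003427.
Step 5 — Type: Im(Z) = -4.407e+04 ⇒ leading (phase φ = -89.8°).

PF = 0.003427 (leading, φ = -89.8°)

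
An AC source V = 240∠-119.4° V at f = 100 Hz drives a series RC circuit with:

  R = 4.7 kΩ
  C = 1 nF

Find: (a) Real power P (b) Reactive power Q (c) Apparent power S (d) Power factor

Step 1 — Angular frequency: ω = 2π·f = 2π·100 = 628.3 rad/s.
Step 2 — Component impedances:
  R: Z = R = 4700 Ω
  C: Z = 1/(jωC) = -j/(ω·C) = 0 - j1.592e+06 Ω
Step 3 — Series combination: Z_total = R + C = 4700 - j1.592e+06 Ω = 1.592e+06∠-89.8° Ω.
Step 4 — Source phasor: V = 240∠-119.4° V = -117.8 - j209.1 V.
Step 5 — Current: I = V / Z = 0.0001312 - j7.441e-05 A = 0.0001508∠-29.6° A.
Step 6 — Complex power: S = V·I* = 0.0001069 - j0.03619 VA.
Step 7 — Real power: P = Re(S) = 0.0001069 W.
Step 8 — Reactive power: Q = Im(S) = -0.03619 VAR.
Step 9 — Apparent power: |S| = 0.03619 VA.
Step 10 — Power factor: PF = P/|S| = 0.002953 (leading).

(a) P = 0.0001069 W  (b) Q = -0.03619 VAR  (c) S = 0.03619 VA  (d) PF = 0.002953 (leading)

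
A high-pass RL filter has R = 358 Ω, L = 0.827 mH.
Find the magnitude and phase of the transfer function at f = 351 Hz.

Step 1 — Angular frequency: ω = 2π·351 = 2205 rad/s.
Step 2 — Transfer function: H(jω) = jωL/(R + jωL).
Step 3 — Numerator jωL = j·1.824; denominator R + jωL = 358 + j1.824.
Step 4 — H = 2.595e-05 + j0.005094.
Step 5 — Magnitude: |H| = 0.005095 (-45.9 dB); phase: φ = 89.7°.

|H| = 0.005095 (-45.9 dB), φ = 89.7°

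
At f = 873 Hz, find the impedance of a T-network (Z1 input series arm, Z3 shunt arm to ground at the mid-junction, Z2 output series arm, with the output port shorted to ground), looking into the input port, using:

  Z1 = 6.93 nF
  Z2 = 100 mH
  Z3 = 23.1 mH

Step 1 — Angular frequency: ω = 2π·f = 2π·873 = 5485 rad/s.
Step 2 — Component impedances:
  Z1: Z = 1/(jωC) = -j/(ω·C) = 0 - j2.631e+04 Ω
  Z2: Z = jωL = j·5485·0.1 = 0 + j548.5 Ω
  Z3: Z = jωL = j·5485·0.0231 = 0 + j126.7 Ω
Step 3 — With the output port shorted to ground, the output series arm Z2 runs from the junction to ground; the shunt arm Z3 also runs from the junction to ground. They appear in parallel: Z3 || Z2 = 0 + j102.9 Ω.
Step 4 — Series with input arm Z1: Z_in = Z1 + (Z3 || Z2) = 0 - j2.62e+04 Ω = 2.62e+04∠-90.0° Ω.

Z = 0 - j2.62e+04 Ω = 2.62e+04∠-90.0° Ω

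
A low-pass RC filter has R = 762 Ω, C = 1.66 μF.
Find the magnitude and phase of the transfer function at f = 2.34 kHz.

Step 1 — Angular frequency: ω = 2π·2340 = 1.47e+04 rad/s.
Step 2 — Transfer function: H(jω) = 1/(1 + jωRC).
Step 3 — Denominator: 1 + jωRC = 1 + j·1.47e+04·762·1.66e-06 = 1 + j18.6.
Step 4 — H = 0.002883 - j0.05362.
Step 5 — Magnitude: |H| = 0.05369 (-25.4 dB); phase: φ = -86.9°.

|H| = 0.05369 (-25.4 dB), φ = -86.9°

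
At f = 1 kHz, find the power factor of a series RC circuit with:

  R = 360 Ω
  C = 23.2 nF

Step 1 — Angular frequency: ω = 2π·f = 2π·1000 = 6283 rad/s.
Step 2 — Component impedances:
  R: Z = R = 360 Ω
  C: Z = 1/(jωC) = -j/(ω·C) = 0 - j6860 Ω
Step 3 — Series combination: Z_total = R + C = 360 - j6860 Ω = 6870∠-87.0° Ω.
Step 4 — Power factor: PF = cos(φ) = Re(Z)/|Z| = 360/6869.57 = 0.05241.
Step 5 — Type: Im(Z) = -6860 ⇒ leading (phase φ = -87.0°).

PF = 0.05241 (leading, φ = -87.0°)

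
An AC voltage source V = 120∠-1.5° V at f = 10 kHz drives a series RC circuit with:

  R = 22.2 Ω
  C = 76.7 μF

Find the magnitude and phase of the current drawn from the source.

Step 1 — Angular frequency: ω = 2π·f = 2π·1e+04 = 6.283e+04 rad/s.
Step 2 — Component impedances:
  R: Z = R = 22.2 Ω
  C: Z = 1/(jωC) = -j/(ω·C) = 0 - j0.2075 Ω
Step 3 — Series combination: Z_total = R + C = 22.2 - j0.2075 Ω = 22.2∠-0.5° Ω.
Step 4 — Source phasor: V = 120∠-1.5° V = 120 - j3.141 V.
Step 5 — Ohm's law: I = V / Z_total = (120 - j3.141) / (22.2 - j0.2075) = 5.404 - j0.09098 A.
Step 6 — Convert to polar: |I| = 5.405 A, ∠I = -1.0°.

I = 5.405∠-1.0° A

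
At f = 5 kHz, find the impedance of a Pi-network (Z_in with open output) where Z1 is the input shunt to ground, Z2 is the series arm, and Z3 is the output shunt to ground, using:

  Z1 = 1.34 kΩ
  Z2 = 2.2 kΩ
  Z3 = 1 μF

Step 1 — Angular frequency: ω = 2π·f = 2π·5000 = 3.142e+04 rad/s.
Step 2 — Component impedances:
  Z1: Z = R = 1340 Ω
  Z2: Z = R = 2200 Ω
  Z3: Z = 1/(jωC) = -j/(ω·C) = 0 - j31.83 Ω
Step 3 — With open output, the series arm Z2 and the output shunt Z3 appear in series to ground: Z2 + Z3 = 2200 - j31.83 Ω.
Step 4 — Parallel with input shunt Z1: Z_in = Z1 || (Z2 + Z3) = 832.8 - j4.561 Ω = 832.8∠-0.3° Ω.

Z = 832.8 - j4.561 Ω = 832.8∠-0.3° Ω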